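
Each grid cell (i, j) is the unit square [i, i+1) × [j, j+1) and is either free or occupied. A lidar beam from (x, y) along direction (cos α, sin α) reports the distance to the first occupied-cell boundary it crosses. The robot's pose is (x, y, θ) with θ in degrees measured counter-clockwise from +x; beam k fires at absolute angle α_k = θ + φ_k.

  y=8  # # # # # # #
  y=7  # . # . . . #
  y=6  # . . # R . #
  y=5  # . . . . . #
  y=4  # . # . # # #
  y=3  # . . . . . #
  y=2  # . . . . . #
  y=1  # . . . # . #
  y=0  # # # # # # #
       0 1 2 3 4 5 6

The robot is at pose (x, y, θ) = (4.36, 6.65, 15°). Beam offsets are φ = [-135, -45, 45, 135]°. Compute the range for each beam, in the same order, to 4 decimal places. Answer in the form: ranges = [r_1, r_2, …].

beam 1: φ=-135°, α=240°
  dir = (cos 240°, sin 240°) = (-0.5000, -0.8660); from cell (4,6)
  next x-line at t=0.7200, next y-line at t=0.7506; Δt_x=2.0000, Δt_y=1.1547
    x: enter (3,6) at t=0.7200 ← occupied
  → r_1 = 0.7200
beam 2: φ=-45°, α=330°
  dir = (cos 330°, sin 330°) = (0.8660, -0.5000); from cell (4,6)
  next x-line at t=0.7390, next y-line at t=1.3000; Δt_x=1.1547, Δt_y=2.0000
    x: enter (5,6) at t=0.7390
    y: enter (5,5) at t=1.3000
    x: enter (6,5) at t=1.8937 ← occupied
  → r_2 = 1.8937
beam 3: φ=45°, α=60°
  dir = (cos 60°, sin 60°) = (0.5000, 0.8660); from cell (4,6)
  next x-line at t=1.2800, next y-line at t=0.4041; Δt_x=2.0000, Δt_y=1.1547
    y: enter (4,7) at t=0.4041
    x: enter (5,7) at t=1.2800
    y: enter (5,8) at t=1.5588 ← occupied
  → r_3 = 1.5588
beam 4: φ=135°, α=150°
  dir = (cos 150°, sin 150°) = (-0.8660, 0.5000); from cell (4,6)
  next x-line at t=0.4157, next y-line at t=0.7000; Δt_x=1.1547, Δt_y=2.0000
    x: enter (3,6) at t=0.4157 ← occupied
  → r_4 = 0.4157

ranges = [0.7200, 1.8937, 1.5588, 0.4157]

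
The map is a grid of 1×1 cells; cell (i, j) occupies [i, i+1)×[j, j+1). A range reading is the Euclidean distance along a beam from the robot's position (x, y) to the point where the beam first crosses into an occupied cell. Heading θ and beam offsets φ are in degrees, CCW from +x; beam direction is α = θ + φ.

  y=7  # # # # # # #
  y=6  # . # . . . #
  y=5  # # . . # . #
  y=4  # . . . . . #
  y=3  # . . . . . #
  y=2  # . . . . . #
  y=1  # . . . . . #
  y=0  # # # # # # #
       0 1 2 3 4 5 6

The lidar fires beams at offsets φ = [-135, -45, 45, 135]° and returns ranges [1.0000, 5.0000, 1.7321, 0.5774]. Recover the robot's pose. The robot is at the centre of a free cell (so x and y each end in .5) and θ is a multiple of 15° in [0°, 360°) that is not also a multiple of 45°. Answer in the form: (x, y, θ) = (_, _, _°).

Candidates: 27 free-cell centres × 16 headings = 432 poses. Raycast each; keep the one whose scan matches to 4 dp.
  (3.5, 6.5, 120°): beam 1 = 2.5882 ≠ 1.0000 ✗
  (5.5, 6.5, 15°): beam 2 = 0.5774 ≠ 5.0000 ✗
  (4.5, 3.5, 165°): beam 1 = 1.7321 ≠ 1.0000 ✗
  (3.5, 3.5, 300°): beam 1 = 2.5882 ≠ 1.0000 ✗
  (2.5, 3.5, 30°): beam 1 = 2.5882 ≠ 1.0000 ✗
  …
  (5.5, 2.5, 195°): r_1=1.0000, r_2=5.0000, r_3=1.7321, r_4=0.5774 — all match ✓
Unique over the lattice → pose = (5.5, 2.5, 195°).

(x, y, θ) = (5.5, 2.5, 195°)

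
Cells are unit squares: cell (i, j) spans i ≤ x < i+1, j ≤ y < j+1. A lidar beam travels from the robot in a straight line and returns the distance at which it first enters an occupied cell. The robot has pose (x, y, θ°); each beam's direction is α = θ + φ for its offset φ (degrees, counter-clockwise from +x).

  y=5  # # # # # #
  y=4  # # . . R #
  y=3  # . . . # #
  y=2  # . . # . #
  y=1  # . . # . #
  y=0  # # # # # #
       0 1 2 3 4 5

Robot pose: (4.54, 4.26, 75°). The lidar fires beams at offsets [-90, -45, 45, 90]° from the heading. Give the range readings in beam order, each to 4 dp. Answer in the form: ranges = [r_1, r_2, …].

ranges = [0.4762, 0.5312, 0.8545, 2.6296]

beam 1: φ=-90°, α=345°
  cosα=0.9659 sinα=-0.2588 | (4,4) | tMaxX 0.4762 tMaxY 1.0046 | tΔX 1.0353 tΔY 3.8637
    t=0.4762 [x] (5,4) — stop
  → r_1 = 0.4762
beam 2: φ=-45°, α=30°
  cosα=0.8660 sinα=0.5000 | (4,4) | tMaxX 0.5312 tMaxY 1.4800 | tΔX 1.1547 tΔY 2.0000
    t=0.5312 [x] (5,4) — stop
  → r_2 = 0.5312
beam 3: φ=45°, α=120°
  cosα=-0.5000 sinα=0.8660 | (4,4) | tMaxX 1.0800 tMaxY 0.8545 | tΔX 2.0000 tΔY 1.1547
    t=0.8545 [y] (4,5) — stop
  → r_3 = 0.8545
beam 4: φ=90°, α=165°
  cosα=-0.9659 sinα=0.2588 | (4,4) | tMaxX 0.5590 tMaxY 2.8591 | tΔX 1.0353 tΔY 3.8637
    t=0.5590 [x] (3,4)
    t=1.5943 [x] (2,4)
    t=2.6296 [x] (1,4) — stop
  → r_4 = 2.6296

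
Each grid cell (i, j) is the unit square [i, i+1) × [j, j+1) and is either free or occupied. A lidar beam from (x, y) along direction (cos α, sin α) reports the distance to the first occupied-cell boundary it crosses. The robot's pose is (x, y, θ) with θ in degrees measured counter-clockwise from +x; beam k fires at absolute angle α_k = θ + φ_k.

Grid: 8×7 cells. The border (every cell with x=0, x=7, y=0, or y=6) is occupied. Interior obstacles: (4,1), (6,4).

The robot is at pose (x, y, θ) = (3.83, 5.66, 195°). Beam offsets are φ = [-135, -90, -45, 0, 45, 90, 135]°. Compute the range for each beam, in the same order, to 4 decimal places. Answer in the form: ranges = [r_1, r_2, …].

ranges = [0.3926, 0.3520, 0.6800, 2.9298, 5.3809, 3.7891, 2.5057]

beam 1: φ=-135°, α=60°
  direction (0.5000, 0.8660); cell (3,5); t to first gridline: x 0.3400, y 0.3926 (then +2.0000 / +1.1547)
    (4,5) via x @ 0.3400
    (4,6) via y @ 0.3926  # hit
  → r_1 = 0.3926
beam 2: φ=-90°, α=105°
  direction (-0.2588, 0.9659); cell (3,5); t to first gridline: x 3.2069, y 0.3520 (then +3.8637 / +1.0353)
    (3,6) via y @ 0.3520  # hit
  → r_2 = 0.3520
beam 3: φ=-45°, α=150°
  direction (-0.8660, 0.5000); cell (3,5); t to first gridline: x 0.9584, y 0.6800 (then +1.1547 / +2.0000)
    (3,6) via y @ 0.6800  # hit
  → r_3 = 0.6800
beam 4: φ=0°, α=195°
  direction (-0.9659, -0.2588); cell (3,5); t to first gridline: x 0.8593, y 2.5500 (then +1.0353 / +3.8637)
    (2,5) via x @ 0.8593
    (1,5) via x @ 1.8946
    (1,4) via y @ 2.5500
    (0,4) via x @ 2.9298  # hit
  → r_4 = 2.9298
beam 5: φ=45°, α=240°
  direction (-0.5000, -0.8660); cell (3,5); t to first gridline: x 1.6600, y 0.7621 (then +2.0000 / +1.1547)
    (3,4) via y @ 0.7621
    (2,4) via x @ 1.6600
    (2,3) via y @ 1.9168
    (2,2) via y @ 3.0715
    (1,2) via x @ 3.6600
    (1,1) via y @ 4.2262
    (1,0) via y @ 5.3809  # hit
  → r_5 = 5.3809
beam 6: φ=90°, α=285°
  direction (0.2588, -0.9659); cell (3,5); t to first gridline: x 0.6568, y 0.6833 (then +3.8637 / +1.0353)
    (4,5) via x @ 0.6568
    (4,4) via y @ 0.6833
    (4,3) via y @ 1.7186
    (4,2) via y @ 2.7538
    (4,1) via y @ 3.7891  # hit
  → r_6 = 3.7891
beam 7: φ=135°, α=330°
  direction (0.8660, -0.5000); cell (3,5); t to first gridline: x 0.1963, y 1.3200 (then +1.1547 / +2.0000)
    (4,5) via x @ 0.1963
    (4,4) via y @ 1.3200
    (5,4) via x @ 1.3510
    (6,4) via x @ 2.5057  # hit
  → r_7 = 2.5057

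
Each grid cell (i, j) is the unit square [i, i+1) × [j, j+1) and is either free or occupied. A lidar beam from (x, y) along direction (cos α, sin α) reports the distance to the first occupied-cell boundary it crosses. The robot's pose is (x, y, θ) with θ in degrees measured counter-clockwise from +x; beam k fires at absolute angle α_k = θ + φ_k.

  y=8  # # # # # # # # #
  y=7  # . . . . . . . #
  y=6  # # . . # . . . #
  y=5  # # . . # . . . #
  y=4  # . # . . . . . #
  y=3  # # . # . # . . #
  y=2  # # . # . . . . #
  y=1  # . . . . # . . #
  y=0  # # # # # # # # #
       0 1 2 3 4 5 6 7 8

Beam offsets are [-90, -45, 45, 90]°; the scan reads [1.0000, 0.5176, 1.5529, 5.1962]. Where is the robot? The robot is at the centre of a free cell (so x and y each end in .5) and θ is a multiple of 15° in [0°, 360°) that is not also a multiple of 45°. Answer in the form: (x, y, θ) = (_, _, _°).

(x, y, θ) = (3.5, 1.5, 300°)

The pose lattice has 38·16 = 608 candidates. Test each by forward raycasting.
  (1.5, 1.5, 300°): beam 1 = 0.5774 ≠ 1.0000 ✗
  (3.5, 6.5, 345°): beam 1 = 1.9319 ≠ 1.0000 ✗
  (6.5, 2.5, 255°): beam 1 = 2.5882 ≠ 1.0000 ✗
  …
  (3.5, 1.5, 300°): r_1=1.0000, r_2=0.5176, r_3=1.5529, r_4=5.1962 — all match ✓
No second candidate reproduces the full scan.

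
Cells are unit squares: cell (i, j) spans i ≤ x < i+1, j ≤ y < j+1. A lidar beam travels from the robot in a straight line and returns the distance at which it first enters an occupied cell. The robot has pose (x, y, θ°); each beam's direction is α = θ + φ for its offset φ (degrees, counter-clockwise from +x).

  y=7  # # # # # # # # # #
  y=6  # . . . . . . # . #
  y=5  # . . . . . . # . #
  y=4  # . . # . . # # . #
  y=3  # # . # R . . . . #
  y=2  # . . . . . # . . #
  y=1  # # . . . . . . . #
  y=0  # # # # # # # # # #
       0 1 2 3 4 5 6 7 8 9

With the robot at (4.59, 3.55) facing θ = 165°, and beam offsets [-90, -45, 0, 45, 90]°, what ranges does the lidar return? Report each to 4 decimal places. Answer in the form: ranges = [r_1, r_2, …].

beam 1: φ=-90°, α=75°
  cosα=0.2588 sinα=0.9659 | (4,3) | tMaxX 1.5841 tMaxY 0.4659 | tΔX 3.8637 tΔY 1.0353
    t=0.4659 [y] (4,4)
    t=1.5012 [y] (4,5)
    t=1.5841 [x] (5,5)
    t=2.5364 [y] (5,6)
    t=3.5717 [y] (5,7) — stop
  → r_1 = 3.5717
beam 2: φ=-45°, α=120°
  cosα=-0.5000 sinα=0.8660 | (4,3) | tMaxX 1.1800 tMaxY 0.5196 | tΔX 2.0000 tΔY 1.1547
    t=0.5196 [y] (4,4)
    t=1.1800 [x] (3,4) — stop
  → r_2 = 1.1800
beam 3: φ=0°, α=165°
  cosα=-0.9659 sinα=0.2588 | (4,3) | tMaxX 0.6108 tMaxY 1.7387 | tΔX 1.0353 tΔY 3.8637
    t=0.6108 [x] (3,3) — stop
  → r_3 = 0.6108
beam 4: φ=45°, α=210°
  cosα=-0.8660 sinα=-0.5000 | (4,3) | tMaxX 0.6813 tMaxY 1.1000 | tΔX 1.1547 tΔY 2.0000
    t=0.6813 [x] (3,3) — stop
  → r_4 = 0.6813
beam 5: φ=90°, α=255°
  cosα=-0.2588 sinα=-0.9659 | (4,3) | tMaxX 2.2796 tMaxY 0.5694 | tΔX 3.8637 tΔY 1.0353
    t=0.5694 [y] (4,2)
    t=1.6047 [y] (4,1)
    t=2.2796 [x] (3,1)
    t=2.6400 [y] (3,0) — stop
  → r_5 = 2.6400

ranges = [3.5717, 1.1800, 0.6108, 0.6813, 2.6400]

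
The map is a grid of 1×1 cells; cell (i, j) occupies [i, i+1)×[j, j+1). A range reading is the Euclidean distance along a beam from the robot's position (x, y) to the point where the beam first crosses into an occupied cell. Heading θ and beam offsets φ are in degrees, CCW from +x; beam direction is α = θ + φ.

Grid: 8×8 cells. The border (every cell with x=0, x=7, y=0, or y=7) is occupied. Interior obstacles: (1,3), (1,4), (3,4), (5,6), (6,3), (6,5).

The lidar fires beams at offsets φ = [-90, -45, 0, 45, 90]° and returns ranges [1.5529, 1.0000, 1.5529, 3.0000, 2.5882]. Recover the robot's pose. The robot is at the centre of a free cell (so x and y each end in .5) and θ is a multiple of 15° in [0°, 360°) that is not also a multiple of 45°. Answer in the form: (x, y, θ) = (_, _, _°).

The pose lattice has 30·16 = 480 candidates. Test each by forward raycasting.
  (3.5, 1.5, 300°): beam 1 = 1.0000 ≠ 1.5529 ✗
  (5.5, 1.5, 150°): beam 1 = 1.7321 ≠ 1.5529 ✗
  (3.5, 3.5, 345°): beam 1 = 2.5882 ≠ 1.5529 ✗
  …
  (4.5, 5.5, 105°): r_1=1.5529, r_2=1.0000, r_3=1.5529, r_4=3.0000, r_5=2.5882 — all match ✓
No second candidate reproduces the full scan.

(x, y, θ) = (4.5, 5.5, 105°)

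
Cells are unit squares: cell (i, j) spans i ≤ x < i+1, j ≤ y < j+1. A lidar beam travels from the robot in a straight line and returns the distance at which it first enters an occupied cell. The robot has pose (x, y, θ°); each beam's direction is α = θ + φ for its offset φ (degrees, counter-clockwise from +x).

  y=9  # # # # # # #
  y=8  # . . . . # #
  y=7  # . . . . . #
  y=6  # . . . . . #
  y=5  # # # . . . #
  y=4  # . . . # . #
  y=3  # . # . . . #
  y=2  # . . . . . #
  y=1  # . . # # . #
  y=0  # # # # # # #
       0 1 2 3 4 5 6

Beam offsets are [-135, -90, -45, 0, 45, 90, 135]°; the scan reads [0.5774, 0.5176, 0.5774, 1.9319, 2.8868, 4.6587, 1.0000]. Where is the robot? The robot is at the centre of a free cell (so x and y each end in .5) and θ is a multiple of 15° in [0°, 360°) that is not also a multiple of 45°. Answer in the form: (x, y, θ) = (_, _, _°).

(x, y, θ) = (1.5, 8.5, 255°)

The pose lattice has 33·16 = 528 candidates. Test each by forward raycasting.
  (3.5, 5.5, 105°): beam 1 = 1.0000 ≠ 0.5774 ✗
  (4.5, 7.5, 120°): beam 1 = 1.5529 ≠ 0.5774 ✗
  (1.5, 1.5, 60°): beam 1 = 0.5176 ≠ 0.5774 ✗
  (1.5, 8.5, 15°): beam 1 = 1.0000 ≠ 0.5774 ✗
  …
  (1.5, 8.5, 255°): r_1=0.5774, r_2=0.5176, r_3=0.5774, r_4=1.9319, r_5=2.8868, r_6=4.6587, r_7=1.0000 — all match ✓
No second candidate reproduces the full scan.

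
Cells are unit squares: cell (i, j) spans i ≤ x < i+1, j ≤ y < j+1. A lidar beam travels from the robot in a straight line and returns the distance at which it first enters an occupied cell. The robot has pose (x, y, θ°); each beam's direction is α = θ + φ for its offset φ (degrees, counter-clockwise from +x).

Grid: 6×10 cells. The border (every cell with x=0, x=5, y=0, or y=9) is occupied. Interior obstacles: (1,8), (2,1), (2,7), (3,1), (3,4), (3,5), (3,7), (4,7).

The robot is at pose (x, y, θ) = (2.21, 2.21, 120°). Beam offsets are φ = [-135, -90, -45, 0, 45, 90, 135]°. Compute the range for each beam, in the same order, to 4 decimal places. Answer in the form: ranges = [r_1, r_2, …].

beam 1: φ=-135°, α=345°
  dir = (cos 345°, sin 345°) = (0.9659, -0.2588); from cell (2,2)
  next x-line at t=0.8179, next y-line at t=0.8114; Δt_x=1.0353, Δt_y=3.8637
    y: enter (2,1) at t=0.8114 ← occupied
  → r_1 = 0.8114
beam 2: φ=-90°, α=30°
  dir = (cos 30°, sin 30°) = (0.8660, 0.5000); from cell (2,2)
  next x-line at t=0.9122, next y-line at t=1.5800; Δt_x=1.1547, Δt_y=2.0000
    x: enter (3,2) at t=0.9122
    y: enter (3,3) at t=1.5800
    x: enter (4,3) at t=2.0669
    x: enter (5,3) at t=3.2216 ← occupied
  → r_2 = 3.2216
beam 3: φ=-45°, α=75°
  dir = (cos 75°, sin 75°) = (0.2588, 0.9659); from cell (2,2)
  next x-line at t=3.0523, next y-line at t=0.8179; Δt_x=3.8637, Δt_y=1.0353
    y: enter (2,3) at t=0.8179
    y: enter (2,4) at t=1.8531
    y: enter (2,5) at t=2.8884
    x: enter (3,5) at t=3.0523 ← occupied
  → r_3 = 3.0523
beam 4: φ=0°, α=120°
  dir = (cos 120°, sin 120°) = (-0.5000, 0.8660); from cell (2,2)
  next x-line at t=0.4200, next y-line at t=0.9122; Δt_x=2.0000, Δt_y=1.1547
    x: enter (1,2) at t=0.4200
    y: enter (1,3) at t=0.9122
    y: enter (1,4) at t=2.0669
    x: enter (0,4) at t=2.4200 ← occupied
  → r_4 = 2.4200
beam 5: φ=45°, α=165°
  dir = (cos 165°, sin 165°) = (-0.9659, 0.2588); from cell (2,2)
  next x-line at t=0.2174, next y-line at t=3.0523; Δt_x=1.0353, Δt_y=3.8637
    x: enter (1,2) at t=0.2174
    x: enter (0,2) at t=1.2527 ← occupied
  → r_5 = 1.2527
beam 6: φ=90°, α=210°
  dir = (cos 210°, sin 210°) = (-0.8660, -0.5000); from cell (2,2)
  next x-line at t=0.2425, next y-line at t=0.4200; Δt_x=1.1547, Δt_y=2.0000
    x: enter (1,2) at t=0.2425
    y: enter (1,1) at t=0.4200
    x: enter (0,1) at t=1.3972 ← occupied
  → r_6 = 1.3972
beam 7: φ=135°, α=255°
  dir = (cos 255°, sin 255°) = (-0.2588, -0.9659); from cell (2,2)
  next x-line at t=0.8114, next y-line at t=0.2174; Δt_x=3.8637, Δt_y=1.0353
    y: enter (2,1) at t=0.2174 ← occupied
  → r_7 = 0.2174

ranges = [0.8114, 3.2216, 3.0523, 2.4200, 1.2527, 1.3972, 0.2174]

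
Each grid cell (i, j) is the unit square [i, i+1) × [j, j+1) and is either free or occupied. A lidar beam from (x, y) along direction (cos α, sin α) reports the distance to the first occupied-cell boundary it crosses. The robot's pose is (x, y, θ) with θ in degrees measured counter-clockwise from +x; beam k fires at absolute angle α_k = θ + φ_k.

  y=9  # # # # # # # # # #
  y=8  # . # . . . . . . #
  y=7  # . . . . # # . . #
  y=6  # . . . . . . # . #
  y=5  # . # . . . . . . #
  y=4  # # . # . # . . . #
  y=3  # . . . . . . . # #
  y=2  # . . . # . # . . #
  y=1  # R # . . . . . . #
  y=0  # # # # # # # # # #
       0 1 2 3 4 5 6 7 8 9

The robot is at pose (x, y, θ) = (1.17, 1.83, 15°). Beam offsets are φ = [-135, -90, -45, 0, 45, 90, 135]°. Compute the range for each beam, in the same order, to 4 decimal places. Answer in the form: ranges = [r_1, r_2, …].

ranges = [0.3400, 0.8593, 0.9584, 2.9298, 3.6600, 0.6568, 0.1963]

beam 1: φ=-135°, α=240°
  direction (-0.5000, -0.8660); cell (1,1); t to first gridline: x 0.3400, y 0.9584 (then +2.0000 / +1.1547)
    (0,1) via x @ 0.3400  # hit
  → r_1 = 0.3400
beam 2: φ=-90°, α=285°
  direction (0.2588, -0.9659); cell (1,1); t to first gridline: x 3.2069, y 0.8593 (then +3.8637 / +1.0353)
    (1,0) via y @ 0.8593  # hit
  → r_2 = 0.8593
beam 3: φ=-45°, α=330°
  direction (0.8660, -0.5000); cell (1,1); t to first gridline: x 0.9584, y 1.6600 (then +1.1547 / +2.0000)
    (2,1) via x @ 0.9584  # hit
  → r_3 = 0.9584
beam 4: φ=0°, α=15°
  direction (0.9659, 0.2588); cell (1,1); t to first gridline: x 0.8593, y 0.6568 (then +1.0353 / +3.8637)
    (1,2) via y @ 0.6568
    (2,2) via x @ 0.8593
    (3,2) via x @ 1.8946
    (4,2) via x @ 2.9298  # hit
  → r_4 = 2.9298
beam 5: φ=45°, α=60°
  direction (0.5000, 0.8660); cell (1,1); t to first gridline: x 1.6600, y 0.1963 (then +2.0000 / +1.1547)
    (1,2) via y @ 0.1963
    (1,3) via y @ 1.3510
    (2,3) via x @ 1.6600
    (2,4) via y @ 2.5057
    (3,4) via x @ 3.6600  # hit
  → r_5 = 3.6600
beam 6: φ=90°, α=105°
  direction (-0.2588, 0.9659); cell (1,1); t to first gridline: x 0.6568, y 0.1760 (then +3.8637 / +1.0353)
    (1,2) via y @ 0.1760
    (0,2) via x @ 0.6568  # hit
  → r_6 = 0.6568
beam 7: φ=135°, α=150°
  direction (-0.8660, 0.5000); cell (1,1); t to first gridline: x 0.1963, y 0.3400 (then +1.1547 / +2.0000)
    (0,1) via x @ 0.1963  # hit
  → r_7 = 0.1963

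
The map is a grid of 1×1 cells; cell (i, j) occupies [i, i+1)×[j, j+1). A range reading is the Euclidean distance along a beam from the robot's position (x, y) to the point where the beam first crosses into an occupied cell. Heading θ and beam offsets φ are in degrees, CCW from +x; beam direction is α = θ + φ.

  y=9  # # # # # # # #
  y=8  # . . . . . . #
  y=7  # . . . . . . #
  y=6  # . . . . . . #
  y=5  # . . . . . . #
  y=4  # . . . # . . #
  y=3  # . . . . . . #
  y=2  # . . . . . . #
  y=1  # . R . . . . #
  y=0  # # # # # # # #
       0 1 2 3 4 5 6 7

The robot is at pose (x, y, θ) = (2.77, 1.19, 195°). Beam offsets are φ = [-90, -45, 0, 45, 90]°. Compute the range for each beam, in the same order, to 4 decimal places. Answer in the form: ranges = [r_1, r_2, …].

ranges = [6.8388, 2.0438, 0.7341, 0.2194, 0.1967]

beam 1: φ=-90°, α=105°
  cosα=-0.2588 sinα=0.9659 | (2,1) | tMaxX 2.9751 tMaxY 0.8386 | tΔX 3.8637 tΔY 1.0353
    t=0.8386 [y] (2,2)
    t=1.8738 [y] (2,3)
    t=2.9091 [y] (2,4)
    t=2.9751 [x] (1,4)
    t=3.9444 [y] (1,5)
    t=4.9797 [y] (1,6)
    t=6.0150 [y] (1,7)
    t=6.8388 [x] (0,7) — stop
  → r_1 = 6.8388
beam 2: φ=-45°, α=150°
  cosα=-0.8660 sinα=0.5000 | (2,1) | tMaxX 0.8891 tMaxY 1.6200 | tΔX 1.1547 tΔY 2.0000
    t=0.8891 [x] (1,1)
    t=1.6200 [y] (1,2)
    t=2.0438 [x] (0,2) — stop
  → r_2 = 2.0438
beam 3: φ=0°, α=195°
  cosα=-0.9659 sinα=-0.2588 | (2,1) | tMaxX 0.7972 tMaxY 0.7341 | tΔX 1.0353 tΔY 3.8637
    t=0.7341 [y] (2,0) — stop
  → r_3 = 0.7341
beam 4: φ=45°, α=240°
  cosα=-0.5000 sinα=-0.8660 | (2,1) | tMaxX 1.5400 tMaxY 0.2194 | tΔX 2.0000 tΔY 1.1547
    t=0.2194 [y] (2,0) — stop
  → r_4 = 0.2194
beam 5: φ=90°, α=285°
  cosα=0.2588 sinα=-0.9659 | (2,1) | tMaxX 0.8887 tMaxY 0.1967 | tΔX 3.8637 tΔY 1.0353
    t=0.1967 [y] (2,0) — stop
  → r_5 = 0.1967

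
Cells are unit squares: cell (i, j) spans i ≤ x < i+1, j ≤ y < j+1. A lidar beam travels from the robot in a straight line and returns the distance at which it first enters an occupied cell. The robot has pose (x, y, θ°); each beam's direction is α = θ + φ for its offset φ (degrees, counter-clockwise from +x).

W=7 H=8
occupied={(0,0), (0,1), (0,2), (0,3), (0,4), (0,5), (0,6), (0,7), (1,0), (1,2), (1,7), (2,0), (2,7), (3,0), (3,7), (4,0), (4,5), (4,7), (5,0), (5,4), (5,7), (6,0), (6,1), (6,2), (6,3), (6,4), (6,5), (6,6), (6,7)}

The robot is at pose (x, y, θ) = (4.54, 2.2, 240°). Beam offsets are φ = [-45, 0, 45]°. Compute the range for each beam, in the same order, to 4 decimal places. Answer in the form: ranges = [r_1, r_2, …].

ranges = [3.6649, 1.3856, 1.2423]

beam 1: φ=-45°, α=195°
  direction (-0.9659, -0.2588); cell (4,2); t to first gridline: x 0.5590, y 0.7727 (then +1.0353 / +3.8637)
    (3,2) via x @ 0.5590
    (3,1) via y @ 0.7727
    (2,1) via x @ 1.5943
    (1,1) via x @ 2.6296
    (0,1) via x @ 3.6649  # hit
  → r_1 = 3.6649
beam 2: φ=0°, α=240°
  direction (-0.5000, -0.8660); cell (4,2); t to first gridline: x 1.0800, y 0.2309 (then +2.0000 / +1.1547)
    (4,1) via y @ 0.2309
    (3,1) via x @ 1.0800
    (3,0) via y @ 1.3856  # hit
  → r_2 = 1.3856
beam 3: φ=45°, α=285°
  direction (0.2588, -0.9659); cell (4,2); t to first gridline: x 1.7773, y 0.2071 (then +3.8637 / +1.0353)
    (4,1) via y @ 0.2071
    (4,0) via y @ 1.2423  # hit
  → r_3 = 1.2423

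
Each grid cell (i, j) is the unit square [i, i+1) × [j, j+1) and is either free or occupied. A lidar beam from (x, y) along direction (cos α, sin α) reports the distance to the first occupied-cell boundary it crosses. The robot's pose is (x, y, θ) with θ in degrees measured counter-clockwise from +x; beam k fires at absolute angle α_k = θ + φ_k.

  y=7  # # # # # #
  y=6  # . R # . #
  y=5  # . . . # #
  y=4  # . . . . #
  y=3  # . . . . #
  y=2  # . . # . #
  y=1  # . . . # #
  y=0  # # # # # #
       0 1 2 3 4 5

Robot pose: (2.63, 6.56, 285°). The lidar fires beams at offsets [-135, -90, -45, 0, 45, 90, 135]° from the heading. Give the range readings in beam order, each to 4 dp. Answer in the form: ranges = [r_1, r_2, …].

ranges = [0.8800, 1.6875, 3.2600, 3.6856, 0.4272, 0.3831, 0.5081]

beam 1: φ=-135°, α=150°
  d=(-0.8660,0.5000)  start (2,6)  tX=0.7275 tY=0.8800  stride 1/|dx|=1.1547 1/|dy|=2.0000
    cross x-line → (1,6), t=0.7275
    cross y-line → (1,7), t=0.8800 (wall)
  → r_1 = 0.8800
beam 2: φ=-90°, α=195°
  d=(-0.9659,-0.2588)  start (2,6)  tX=0.6522 tY=2.1637  stride 1/|dx|=1.0353 1/|dy|=3.8637
    cross x-line → (1,6), t=0.6522
    cross x-line → (0,6), t=1.6875 (wall)
  → r_2 = 1.6875
beam 3: φ=-45°, α=240°
  d=(-0.5000,-0.8660)  start (2,6)  tX=1.2600 tY=0.6466  stride 1/|dx|=2.0000 1/|dy|=1.1547
    cross y-line → (2,5), t=0.6466
    cross x-line → (1,5), t=1.2600
    cross y-line → (1,4), t=1.8013
    cross y-line → (1,3), t=2.9560
    cross x-line → (0,3), t=3.2600 (wall)
  → r_3 = 3.2600
beam 4: φ=0°, α=285°
  d=(0.2588,-0.9659)  start (2,6)  tX=1.4296 tY=0.5798  stride 1/|dx|=3.8637 1/|dy|=1.0353
    cross y-line → (2,5), t=0.5798
    cross x-line → (3,5), t=1.4296
    cross y-line → (3,4), t=1.6150
    cross y-line → (3,3), t=2.6503
    cross y-line → (3,2), t=3.6856 (wall)
  → r_4 = 3.6856
beam 5: φ=45°, α=330°
  d=(0.8660,-0.5000)  start (2,6)  tX=0.4272 tY=1.1200  stride 1/|dx|=1.1547 1/|dy|=2.0000
    cross x-line → (3,6), t=0.4272 (wall)
  → r_5 = 0.4272
beam 6: φ=90°, α=15°
  d=(0.9659,0.2588)  start (2,6)  tX=0.3831 tY=1.7000  stride 1/|dx|=1.0353 1/|dy|=3.8637
    cross x-line → (3,6), t=0.3831 (wall)
  → r_6 = 0.3831
beam 7: φ=135°, α=60°
  d=(0.5000,0.8660)  start (2,6)  tX=0.7400 tY=0.5081  stride 1/|dx|=2.0000 1/|dy|=1.1547
    cross y-line → (2,7), t=0.5081 (wall)
  → r_7 = 0.5081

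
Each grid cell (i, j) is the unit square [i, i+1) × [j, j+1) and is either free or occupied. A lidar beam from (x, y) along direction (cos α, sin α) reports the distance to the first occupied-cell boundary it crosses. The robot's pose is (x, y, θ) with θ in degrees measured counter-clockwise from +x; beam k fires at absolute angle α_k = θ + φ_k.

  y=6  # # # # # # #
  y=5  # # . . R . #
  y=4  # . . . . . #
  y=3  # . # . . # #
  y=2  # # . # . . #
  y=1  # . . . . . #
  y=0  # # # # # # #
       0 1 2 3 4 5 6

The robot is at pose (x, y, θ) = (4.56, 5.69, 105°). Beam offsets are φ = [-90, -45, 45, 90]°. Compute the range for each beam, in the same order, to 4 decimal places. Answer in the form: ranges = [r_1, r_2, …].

ranges = [1.1977, 0.3580, 0.6200, 2.6503]

beam 1: φ=-90°, α=15°
  cosα=0.9659 sinα=0.2588 | (4,5) | tMaxX 0.4555 tMaxY 1.1977 | tΔX 1.0353 tΔY 3.8637
    t=0.4555 [x] (5,5)
    t=1.1977 [y] (5,6) — stop
  → r_1 = 1.1977
beam 2: φ=-45°, α=60°
  cosα=0.5000 sinα=0.8660 | (4,5) | tMaxX 0.8800 tMaxY 0.3580 | tΔX 2.0000 tΔY 1.1547
    t=0.3580 [y] (4,6) — stop
  → r_2 = 0.3580
beam 3: φ=45°, α=150°
  cosα=-0.8660 sinα=0.5000 | (4,5) | tMaxX 0.6466 tMaxY 0.6200 | tΔX 1.1547 tΔY 2.0000
    t=0.6200 [y] (4,6) — stop
  → r_3 = 0.6200
beam 4: φ=90°, α=195°
  cosα=-0.9659 sinα=-0.2588 | (4,5) | tMaxX 0.5798 tMaxY 2.6660 | tΔX 1.0353 tΔY 3.8637
    t=0.5798 [x] (3,5)
    t=1.6150 [x] (2,5)
    t=2.6503 [x] (1,5) — stop
  → r_4 = 2.6503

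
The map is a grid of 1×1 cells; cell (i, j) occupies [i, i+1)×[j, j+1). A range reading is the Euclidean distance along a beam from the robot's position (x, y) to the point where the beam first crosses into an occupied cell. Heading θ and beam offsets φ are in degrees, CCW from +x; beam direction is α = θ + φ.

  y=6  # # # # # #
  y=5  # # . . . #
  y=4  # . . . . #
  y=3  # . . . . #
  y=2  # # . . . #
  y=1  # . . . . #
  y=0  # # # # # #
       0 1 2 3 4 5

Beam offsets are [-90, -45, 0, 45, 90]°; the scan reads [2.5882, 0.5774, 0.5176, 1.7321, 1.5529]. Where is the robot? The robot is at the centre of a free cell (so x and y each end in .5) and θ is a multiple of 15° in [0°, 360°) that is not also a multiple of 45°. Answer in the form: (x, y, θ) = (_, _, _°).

The pose lattice has 18·16 = 288 candidates. Test each by forward raycasting.
  (2.5, 1.5, 345°): beam 1 = 0.5176 ≠ 2.5882 ✗
  (1.5, 1.5, 195°): beam 1 = 0.5176 ≠ 2.5882 ✗
  (4.5, 1.5, 30°): beam 1 = 0.5774 ≠ 2.5882 ✗
  …
  (2.5, 2.5, 195°): r_1=2.5882, r_2=0.5774, r_3=0.5176, r_4=1.7321, r_5=1.5529 — all match ✓
No second candidate reproduces the full scan.

(x, y, θ) = (2.5, 2.5, 195°)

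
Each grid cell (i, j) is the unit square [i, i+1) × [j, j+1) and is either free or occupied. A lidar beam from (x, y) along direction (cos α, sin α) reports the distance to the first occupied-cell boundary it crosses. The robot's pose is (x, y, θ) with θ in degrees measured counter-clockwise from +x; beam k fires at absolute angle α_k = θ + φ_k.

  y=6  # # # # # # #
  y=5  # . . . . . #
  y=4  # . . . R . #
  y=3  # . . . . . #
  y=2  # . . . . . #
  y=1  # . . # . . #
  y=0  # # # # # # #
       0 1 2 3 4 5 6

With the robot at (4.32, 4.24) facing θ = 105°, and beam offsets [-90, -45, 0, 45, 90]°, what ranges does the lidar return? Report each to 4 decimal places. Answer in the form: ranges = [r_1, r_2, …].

ranges = [1.7393, 2.0323, 1.8221, 3.5200, 3.4371]

beam 1: φ=-90°, α=15°
  cosα=0.9659 sinα=0.2588 | (4,4) | tMaxX 0.7040 tMaxY 2.9364 | tΔX 1.0353 tΔY 3.8637
    t=0.7040 [x] (5,4)
    t=1.7393 [x] (6,4) — stop
  → r_1 = 1.7393
beam 2: φ=-45°, α=60°
  cosα=0.5000 sinα=0.8660 | (4,4) | tMaxX 1.3600 tMaxY 0.8776 | tΔX 2.0000 tΔY 1.1547
    t=0.8776 [y] (4,5)
    t=1.3600 [x] (5,5)
    t=2.0323 [y] (5,6) — stop
  → r_2 = 2.0323
beam 3: φ=0°, α=105°
  cosα=-0.2588 sinα=0.9659 | (4,4) | tMaxX 1.2364 tMaxY 0.7868 | tΔX 3.8637 tΔY 1.0353
    t=0.7868 [y] (4,5)
    t=1.2364 [x] (3,5)
    t=1.8221 [y] (3,6) — stop
  → r_3 = 1.8221
beam 4: φ=45°, α=150°
  cosα=-0.8660 sinα=0.5000 | (4,4) | tMaxX 0.3695 tMaxY 1.5200 | tΔX 1.1547 tΔY 2.0000
    t=0.3695 [x] (3,4)
    t=1.5200 [y] (3,5)
    t=1.5242 [x] (2,5)
    t=2.6789 [x] (1,5)
    t=3.5200 [y] (1,6) — stop
  → r_4 = 3.5200
beam 5: φ=90°, α=195°
  cosα=-0.9659 sinα=-0.2588 | (4,4) | tMaxX 0.3313 tMaxY 0.9273 | tΔX 1.0353 tΔY 3.8637
    t=0.3313 [x] (3,4)
    t=0.9273 [y] (3,3)
    t=1.3666 [x] (2,3)
    t=2.4018 [x] (1,3)
    t=3.4371 [x] (0,3) — stop
  → r_5 = 3.4371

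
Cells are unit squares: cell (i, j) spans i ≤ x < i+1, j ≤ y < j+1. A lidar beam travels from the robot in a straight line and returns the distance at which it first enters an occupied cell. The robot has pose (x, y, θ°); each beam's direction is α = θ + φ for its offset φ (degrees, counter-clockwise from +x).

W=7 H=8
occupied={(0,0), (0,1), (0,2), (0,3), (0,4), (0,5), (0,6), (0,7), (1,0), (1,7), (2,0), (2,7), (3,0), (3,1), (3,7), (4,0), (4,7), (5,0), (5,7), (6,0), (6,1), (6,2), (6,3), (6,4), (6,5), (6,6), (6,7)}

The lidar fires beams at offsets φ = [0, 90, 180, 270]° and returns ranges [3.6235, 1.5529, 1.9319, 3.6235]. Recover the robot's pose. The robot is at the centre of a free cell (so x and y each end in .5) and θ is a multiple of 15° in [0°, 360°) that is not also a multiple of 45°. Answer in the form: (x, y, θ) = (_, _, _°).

Enumerate (i+0.5, j+0.5, θ) over the 29 free cells and 16 admissible headings. For each, cast all 4 beams and compare to the given ranges.
  (5.5, 4.5, 240°): beam 1 = 3.0000 ≠ 3.6235 ✗
  (2.5, 1.5, 210°): beam 1 = 1.0000 ≠ 3.6235 ✗
  (3.5, 6.5, 210°): beam 1 = 2.8868 ≠ 3.6235 ✗
  (3.5, 5.5, 165°): beam 1 = 2.5882 ≠ 3.6235 ✗
  …
  (2.5, 3.5, 105°): r_1=3.6235, r_2=1.5529, r_3=1.9319, r_4=3.6235 — all match ✓
Only this pose fits every beam.

(x, y, θ) = (2.5, 3.5, 105°)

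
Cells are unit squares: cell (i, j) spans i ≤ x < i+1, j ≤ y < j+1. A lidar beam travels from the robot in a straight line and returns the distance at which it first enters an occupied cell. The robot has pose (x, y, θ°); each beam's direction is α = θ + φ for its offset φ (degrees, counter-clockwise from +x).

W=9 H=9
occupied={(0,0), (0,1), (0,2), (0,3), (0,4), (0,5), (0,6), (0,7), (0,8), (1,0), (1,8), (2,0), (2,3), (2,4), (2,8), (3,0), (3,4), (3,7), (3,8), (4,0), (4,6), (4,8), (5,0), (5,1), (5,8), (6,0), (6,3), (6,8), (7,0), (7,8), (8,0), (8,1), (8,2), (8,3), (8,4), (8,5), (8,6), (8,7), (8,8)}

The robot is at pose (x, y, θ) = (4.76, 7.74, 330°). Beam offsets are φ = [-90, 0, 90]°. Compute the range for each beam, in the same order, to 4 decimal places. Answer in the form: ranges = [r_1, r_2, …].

ranges = [0.8545, 3.7412, 0.3002]

beam 1: φ=-90°, α=240°
  cosα=-0.5000 sinα=-0.8660 | (4,7) | tMaxX 1.5200 tMaxY 0.8545 | tΔX 2.0000 tΔY 1.1547
    t=0.8545 [y] (4,6) — stop
  → r_1 = 0.8545
beam 2: φ=0°, α=330°
  cosα=0.8660 sinα=-0.5000 | (4,7) | tMaxX 0.2771 tMaxY 1.4800 | tΔX 1.1547 tΔY 2.0000
    t=0.2771 [x] (5,7)
    t=1.4318 [x] (6,7)
    t=1.4800 [y] (6,6)
    t=2.5865 [x] (7,6)
    t=3.4800 [y] (7,5)
    t=3.7412 [x] (8,5) — stop
  → r_2 = 3.7412
beam 3: φ=90°, α=60°
  cosα=0.5000 sinα=0.8660 | (4,7) | tMaxX 0.4800 tMaxY 0.3002 | tΔX 2.0000 tΔY 1.1547
    t=0.3002 [y] (4,8) — stop
  → r_3 = 0.3002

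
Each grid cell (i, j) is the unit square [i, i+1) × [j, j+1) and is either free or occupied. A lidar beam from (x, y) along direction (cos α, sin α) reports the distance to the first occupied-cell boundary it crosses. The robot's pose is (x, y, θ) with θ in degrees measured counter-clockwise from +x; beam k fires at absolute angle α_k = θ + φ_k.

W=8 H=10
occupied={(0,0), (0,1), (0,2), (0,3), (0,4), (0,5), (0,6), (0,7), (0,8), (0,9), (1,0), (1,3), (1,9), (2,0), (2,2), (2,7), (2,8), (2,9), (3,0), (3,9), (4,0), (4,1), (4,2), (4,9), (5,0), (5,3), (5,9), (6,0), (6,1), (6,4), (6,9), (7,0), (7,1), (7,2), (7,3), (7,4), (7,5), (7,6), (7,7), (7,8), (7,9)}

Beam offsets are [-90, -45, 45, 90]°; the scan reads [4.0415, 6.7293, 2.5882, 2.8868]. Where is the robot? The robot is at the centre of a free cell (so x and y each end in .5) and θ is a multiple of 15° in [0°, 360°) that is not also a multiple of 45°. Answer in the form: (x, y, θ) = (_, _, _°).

Enumerate (i+0.5, j+0.5, θ) over the 39 free cells and 16 admissible headings. For each, cast all 4 beams and compare to the given ranges.
  (2.5, 1.5, 75°): beam 1 = 1.5529 ≠ 4.0415 ✗
  (4.5, 5.5, 255°): beam 1 = 3.6235 ≠ 4.0415 ✗
  (5.5, 5.5, 285°): beam 1 = 4.6587 ≠ 4.0415 ✗
  …
  (4.5, 7.5, 300°): r_1=4.0415, r_2=6.7293, r_3=2.5882, r_4=2.8868 — all match ✓
No second candidate reproduces the full scan.

(x, y, θ) = (4.5, 7.5, 300°)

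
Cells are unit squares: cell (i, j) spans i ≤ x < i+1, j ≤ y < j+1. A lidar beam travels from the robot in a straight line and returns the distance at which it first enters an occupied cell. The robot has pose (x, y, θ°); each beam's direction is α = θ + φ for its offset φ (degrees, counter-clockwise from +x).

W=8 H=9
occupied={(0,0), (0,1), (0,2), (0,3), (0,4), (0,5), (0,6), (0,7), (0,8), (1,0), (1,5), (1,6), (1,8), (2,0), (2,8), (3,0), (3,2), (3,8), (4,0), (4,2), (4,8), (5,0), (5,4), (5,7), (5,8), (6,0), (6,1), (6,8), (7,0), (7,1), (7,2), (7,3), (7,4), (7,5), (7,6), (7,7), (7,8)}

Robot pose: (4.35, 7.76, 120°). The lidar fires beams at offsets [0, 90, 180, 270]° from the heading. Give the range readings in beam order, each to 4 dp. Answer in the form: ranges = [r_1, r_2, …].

ranges = [0.2771, 2.7135, 3.1870, 0.4800]

beam 1: φ=0°, α=120°
  d=(-0.5000,0.8660)  start (4,7)  tX=0.7000 tY=0.2771  stride 1/|dx|=2.0000 1/|dy|=1.1547
    cross y-line → (4,8), t=0.2771 (wall)
  → r_1 = 0.2771
beam 2: φ=90°, α=210°
  d=(-0.8660,-0.5000)  start (4,7)  tX=0.4041 tY=1.5200  stride 1/|dx|=1.1547 1/|dy|=2.0000
    cross x-line → (3,7), t=0.4041
    cross y-line → (3,6), t=1.5200
    cross x-line → (2,6), t=1.5588
    cross x-line → (1,6), t=2.7135 (wall)
  → r_2 = 2.7135
beam 3: φ=180°, α=300°
  d=(0.5000,-0.8660)  start (4,7)  tX=1.3000 tY=0.8776  stride 1/|dx|=2.0000 1/|dy|=1.1547
    cross y-line → (4,6), t=0.8776
    cross x-line → (5,6), t=1.3000
    cross y-line → (5,5), t=2.0323
    cross y-line → (5,4), t=3.1870 (wall)
  → r_3 = 3.1870
beam 4: φ=270°, α=30°
  d=(0.8660,0.5000)  start (4,7)  tX=0.7506 tY=0.4800  stride 1/|dx|=1.1547 1/|dy|=2.0000
    cross y-line → (4,8), t=0.4800 (wall)
  → r_4 = 0.4800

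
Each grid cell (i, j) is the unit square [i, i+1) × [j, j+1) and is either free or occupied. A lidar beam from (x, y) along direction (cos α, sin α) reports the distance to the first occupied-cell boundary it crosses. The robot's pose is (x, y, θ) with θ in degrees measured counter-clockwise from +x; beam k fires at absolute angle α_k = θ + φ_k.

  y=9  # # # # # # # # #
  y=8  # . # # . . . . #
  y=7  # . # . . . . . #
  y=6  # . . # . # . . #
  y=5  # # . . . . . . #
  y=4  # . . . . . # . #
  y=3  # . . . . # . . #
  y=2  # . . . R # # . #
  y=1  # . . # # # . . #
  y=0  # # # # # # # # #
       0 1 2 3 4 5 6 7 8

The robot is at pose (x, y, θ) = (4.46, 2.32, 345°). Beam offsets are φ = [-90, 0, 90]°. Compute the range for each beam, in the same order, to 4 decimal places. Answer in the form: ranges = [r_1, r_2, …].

beam 1: φ=-90°, α=255°
  direction (-0.2588, -0.9659); cell (4,2); t to first gridline: x 1.7773, y 0.3313 (then +3.8637 / +1.0353)
    (4,1) via y @ 0.3313  # hit
  → r_1 = 0.3313
beam 2: φ=0°, α=345°
  direction (0.9659, -0.2588); cell (4,2); t to first gridline: x 0.5590, y 1.2364 (then +1.0353 / +3.8637)
    (5,2) via x @ 0.5590  # hit
  → r_2 = 0.5590
beam 3: φ=90°, α=75°
  direction (0.2588, 0.9659); cell (4,2); t to first gridline: x 2.0864, y 0.7040 (then +3.8637 / +1.0353)
    (4,3) via y @ 0.7040
    (4,4) via y @ 1.7393
    (5,4) via x @ 2.0864
    (5,5) via y @ 2.7745
    (5,6) via y @ 3.8098  # hit
  → r_3 = 3.8098

ranges = [0.3313, 0.5590, 3.8098]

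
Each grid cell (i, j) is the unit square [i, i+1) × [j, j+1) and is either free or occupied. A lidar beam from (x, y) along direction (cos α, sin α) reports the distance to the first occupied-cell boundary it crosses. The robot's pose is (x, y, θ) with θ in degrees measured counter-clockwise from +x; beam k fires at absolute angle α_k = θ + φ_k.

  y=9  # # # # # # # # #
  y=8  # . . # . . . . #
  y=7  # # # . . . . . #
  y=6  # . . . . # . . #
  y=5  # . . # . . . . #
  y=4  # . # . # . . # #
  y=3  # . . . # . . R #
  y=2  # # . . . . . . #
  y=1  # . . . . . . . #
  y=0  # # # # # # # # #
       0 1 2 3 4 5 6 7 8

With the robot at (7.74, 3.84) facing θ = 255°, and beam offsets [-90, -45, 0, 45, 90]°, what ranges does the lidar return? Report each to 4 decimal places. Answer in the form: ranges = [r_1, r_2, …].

ranges = [0.6182, 5.6800, 2.9402, 0.5200, 0.2692]

beam 1: φ=-90°, α=165°
  cosα=-0.9659 sinα=0.2588 | (7,3) | tMaxX 0.7661 tMaxY 0.6182 | tΔX 1.0353 tΔY 3.8637
    t=0.6182 [y] (7,4) — stop
  → r_1 = 0.6182
beam 2: φ=-45°, α=210°
  cosα=-0.8660 sinα=-0.5000 | (7,3) | tMaxX 0.8545 tMaxY 1.6800 | tΔX 1.1547 tΔY 2.0000
    t=0.8545 [x] (6,3)
    t=1.6800 [y] (6,2)
    t=2.0092 [x] (5,2)
    t=3.1639 [x] (4,2)
    t=3.6800 [y] (4,1)
    t=4.3186 [x] (3,1)
    t=5.4733 [x] (2,1)
    t=5.6800 [y] (2,0) — stop
  → r_2 = 5.6800
beam 3: φ=0°, α=255°
  cosα=-0.2588 sinα=-0.9659 | (7,3) | tMaxX 2.8591 tMaxY 0.8696 | tΔX 3.8637 tΔY 1.0353
    t=0.8696 [y] (7,2)
    t=1.9049 [y] (7,1)
    t=2.8591 [x] (6,1)
    t=2.9402 [y] (6,0) — stop
  → r_3 = 2.9402
beam 4: φ=45°, α=300°
  cosα=0.5000 sinα=-0.8660 | (7,3) | tMaxX 0.5200 tMaxY 0.9699 | tΔX 2.0000 tΔY 1.1547
    t=0.5200 [x] (8,3) — stop
  → r_4 = 0.5200
beam 5: φ=90°, α=345°
  cosα=0.9659 sinα=-0.2588 | (7,3) | tMaxX 0.2692 tMaxY 3.2455 | tΔX 1.0353 tΔY 3.8637
    t=0.2692 [x] (8,3) — stop
  → r_5 = 0.2692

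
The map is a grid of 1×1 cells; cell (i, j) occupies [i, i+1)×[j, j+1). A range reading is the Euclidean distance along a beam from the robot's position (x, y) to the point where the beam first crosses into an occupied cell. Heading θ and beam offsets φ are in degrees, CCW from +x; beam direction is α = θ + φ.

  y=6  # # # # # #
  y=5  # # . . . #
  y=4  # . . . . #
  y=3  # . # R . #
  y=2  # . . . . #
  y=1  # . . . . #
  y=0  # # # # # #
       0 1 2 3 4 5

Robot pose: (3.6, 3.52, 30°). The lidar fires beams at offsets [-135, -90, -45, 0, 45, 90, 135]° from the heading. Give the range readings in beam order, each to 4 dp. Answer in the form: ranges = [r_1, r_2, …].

ranges = [2.6089, 2.8000, 1.4494, 1.6166, 2.5675, 2.8637, 0.6212]

beam 1: φ=-135°, α=255°
  d=(-0.2588,-0.9659)  start (3,3)  tX=2.3182 tY=0.5383  stride 1/|dx|=3.8637 1/|dy|=1.0353
    cross y-line → (3,2), t=0.5383
    cross y-line → (3,1), t=1.5736
    cross x-line → (2,1), t=2.3182
    cross y-line → (2,0), t=2.6089 (wall)
  → r_1 = 2.6089
beam 2: φ=-90°, α=300°
  d=(0.5000,-0.8660)  start (3,3)  tX=0.8000 tY=0.6004  stride 1/|dx|=2.0000 1/|dy|=1.1547
    cross y-line → (3,2), t=0.6004
    cross x-line → (4,2), t=0.8000
    cross y-line → (4,1), t=1.7551
    cross x-line → (5,1), t=2.8000 (wall)
  → r_2 = 2.8000
beam 3: φ=-45°, α=345°
  d=(0.9659,-0.2588)  start (3,3)  tX=0.4141 tY=2.0091  stride 1/|dx|=1.0353 1/|dy|=3.8637
    cross x-line → (4,3), t=0.4141
    cross x-line → (5,3), t=1.4494 (wall)
  → r_3 = 1.4494
beam 4: φ=0°, α=30°
  d=(0.8660,0.5000)  start (3,3)  tX=0.4619 tY=0.9600  stride 1/|dx|=1.1547 1/|dy|=2.0000
    cross x-line → (4,3), t=0.4619
    cross y-line → (4,4), t=0.9600
    cross x-line → (5,4), t=1.6166 (wall)
  → r_4 = 1.6166
beam 5: φ=45°, α=75°
  d=(0.2588,0.9659)  start (3,3)  tX=1.5455 tY=0.4969  stride 1/|dx|=3.8637 1/|dy|=1.0353
    cross y-line → (3,4), t=0.4969
    cross y-line → (3,5), t=1.5322
    cross x-line → (4,5), t=1.5455
    cross y-line → (4,6), t=2.5675 (wall)
  → r_5 = 2.5675
beam 6: φ=90°, α=120°
  d=(-0.5000,0.8660)  start (3,3)  tX=1.2000 tY=0.5543  stride 1/|dx|=2.0000 1/|dy|=1.1547
    cross y-line → (3,4), t=0.5543
    cross x-line → (2,4), t=1.2000
    cross y-line → (2,5), t=1.7090
    cross y-line → (2,6), t=2.8637 (wall)
  → r_6 = 2.8637
beam 7: φ=135°, α=165°
  d=(-0.9659,0.2588)  start (3,3)  tX=0.6212 tY=1.8546  stride 1/|dx|=1.0353 1/|dy|=3.8637
    cross x-line → (2,3), t=0.6212 (wall)
  → r_7 = 0.6212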